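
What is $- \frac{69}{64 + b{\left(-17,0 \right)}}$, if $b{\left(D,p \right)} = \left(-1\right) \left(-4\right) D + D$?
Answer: $\frac{23}{7} \approx 3.2857$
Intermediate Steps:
$b{\left(D,p \right)} = 5 D$ ($b{\left(D,p \right)} = 4 D + D = 5 D$)
$- \frac{69}{64 + b{\left(-17,0 \right)}} = - \frac{69}{64 + 5 \left(-17\right)} = - \frac{69}{64 - 85} = - \frac{69}{-21} = \left(-69\right) \left(- \frac{1}{21}\right) = \frac{23}{7}$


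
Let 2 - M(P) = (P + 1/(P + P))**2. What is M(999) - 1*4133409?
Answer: -20484605253637/3992004 ≈ -5.1314e+6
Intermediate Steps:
M(P) = 2 - (P + 1/(2*P))**2 (M(P) = 2 - (P + 1/(P + P))**2 = 2 - (P + 1/(2*P))**2)
M(999) - 1*4133409 = (1 - 1*999**2 - 1/4/999**2) - 1*4133409 = (1 - 1*998001 - 1/4*1/998001) - 4133409 = (1 - 998001 - 1/3992004) - 4133409 = -3984019992001/3992004 - 4133409 = -20484605253637/3992004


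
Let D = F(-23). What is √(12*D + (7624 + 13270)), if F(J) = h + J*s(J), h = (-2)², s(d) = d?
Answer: √27290 ≈ 165.20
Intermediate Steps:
h = 4
F(J) = 4 + J² (F(J) = 4 + J*J = 4 + J²)
D = 533 (D = 4 + (-23)² = 4 + 529 = 533)
√(12*D + (7624 + 13270)) = √(12*533 + (7624 + 13270)) = √(6396 + 20894) = √27290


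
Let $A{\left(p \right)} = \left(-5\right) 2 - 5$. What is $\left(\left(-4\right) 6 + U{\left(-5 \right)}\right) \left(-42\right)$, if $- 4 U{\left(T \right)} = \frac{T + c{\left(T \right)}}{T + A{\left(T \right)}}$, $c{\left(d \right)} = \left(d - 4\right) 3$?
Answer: $\frac{5124}{5} \approx 1024.8$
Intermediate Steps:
$c{\left(d \right)} = -12 + 3 d$ ($c{\left(d \right)} = \left(-4 + d\right) 3 = -12 + 3 d$)
$A{\left(p \right)} = -15$ ($A{\left(p \right)} = -10 - 5 = -15$)
$U{\left(T \right)} = - \frac{-12 + 4 T}{4 \left(-15 + T\right)}$ ($U{\left(T \right)} = - \frac{\left(T + \left(-12 + 3 T\right)\right) \frac{1}{T - 15}}{4} = - \frac{\left(-12 + 4 T\right) \frac{1}{-15 + T}}{4} = - \frac{\frac{1}{-15 + T} \left(-12 + 4 T\right)}{4} = - \frac{-12 + 4 T}{4 \left(-15 + T\right)}$)
$\left(\left(-4\right) 6 + U{\left(-5 \right)}\right) \left(-42\right) = \left(\left(-4\right) 6 + \frac{3 - -5}{-15 - 5}\right) \left(-42\right) = \left(-24 + \frac{3 + 5}{-20}\right) \left(-42\right) = \left(-24 - \frac{2}{5}\right) \left(-42\right) = \left(- \frac{122}{5}\right) \left(-42\right) = \frac{5124}{5}$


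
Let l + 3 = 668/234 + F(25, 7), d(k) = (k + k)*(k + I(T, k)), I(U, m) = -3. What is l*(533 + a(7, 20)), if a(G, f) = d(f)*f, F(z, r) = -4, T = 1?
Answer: -2284835/39 ≈ -58586.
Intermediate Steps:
d(k) = 2*k*(-3 + k) (d(k) = (k + k)*(k - 3) = (2*k)*(-3 + k) = 2*k*(-3 + k))
l = -485/117 (l = -3 + (668/234 - 4) = -3 + (668*(1/234) - 4) = -3 + (334/117 - 4) = -3 - 134/117 = -485/117 ≈ -4.1453)
a(G, f) = 2*f²*(-3 + f) (a(G, f) = (2*f*(-3 + f))*f = 2*f²*(-3 + f))
l*(533 + a(7, 20)) = -485*(533 + 2*20²*(-3 + 20))/117 = -485*(533 + 2*400*17)/117 = -485*(533 + 13600)/117 = -485/117*14133 = -2284835/39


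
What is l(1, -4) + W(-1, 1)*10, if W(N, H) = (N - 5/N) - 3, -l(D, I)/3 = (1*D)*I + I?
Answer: 34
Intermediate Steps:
l(D, I) = -3*I - 3*D*I (l(D, I) = -3*((1*D)*I + I) = -3*(D*I + I) = -3*(I + D*I) = -3*I - 3*D*I)
W(N, H) = -3 + N - 5/N
l(1, -4) + W(-1, 1)*10 = -3*(-4)*(1 + 1) + (-3 - 1 - 5/(-1))*10 = -3*(-4)*2 + (-3 - 1 - 5*(-1))*10 = 24 + (-3 - 1 + 5)*10 = 24 + 1*10 = 24 + 10 = 34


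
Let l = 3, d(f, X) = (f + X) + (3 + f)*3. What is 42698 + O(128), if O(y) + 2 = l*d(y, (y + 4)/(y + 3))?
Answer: 5798325/131 ≈ 44262.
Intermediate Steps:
d(f, X) = 9 + X + 4*f (d(f, X) = (X + f) + (9 + 3*f) = 9 + X + 4*f)
O(y) = 25 + 12*y + 3*(4 + y)/(3 + y) (O(y) = -2 + 3*(9 + (y + 4)/(y + 3) + 4*y) = -2 + 3*(9 + (4 + y)/(3 + y) + 4*y) = -2 + 3*(9 + 4*y + (4 + y)/(3 + y)) = -2 + (27 + 12*y + 3*(4 + y)/(3 + y)) = 25 + 12*y + 3*(4 + y)/(3 + y))
42698 + O(128) = 42698 + (87 + 12*128² + 64*128)/(3 + 128) = 42698 + (87 + 12*16384 + 8192)/131 = 42698 + (87 + 196608 + 8192)/131 = 42698 + (1/131)*204887 = 42698 + 204887/131 = 5798325/131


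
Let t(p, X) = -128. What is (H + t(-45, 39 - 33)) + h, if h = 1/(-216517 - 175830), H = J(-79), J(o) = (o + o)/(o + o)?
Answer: -49828070/392347 ≈ -127.00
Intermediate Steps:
J(o) = 1 (J(o) = (2*o)/((2*o)) = (2*o)*(1/(2*o)) = 1)
H = 1
h = -1/392347 (h = 1/(-392347) = -1/392347 ≈ -2.5488e-6)
(H + t(-45, 39 - 33)) + h = (1 - 128) - 1/392347 = -127 - 1/392347 = -49828070/392347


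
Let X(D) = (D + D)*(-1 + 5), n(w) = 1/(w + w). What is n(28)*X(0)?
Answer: 0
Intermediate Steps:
n(w) = 1/(2*w)
X(D) = 8*D (X(D) = (2*D)*4 = 8*D)
n(28)*X(0) = ((½)/28)*(8*0) = ((½)*(1/28))*0 = (1/56)*0 = 0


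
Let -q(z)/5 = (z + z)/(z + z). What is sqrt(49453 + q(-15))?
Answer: 2*sqrt(12362) ≈ 222.37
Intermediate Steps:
q(z) = -5 (q(z) = -5*(z + z)/(z + z) = -5*2*z/(2*z) = -5*2*z*1/(2*z) = -5*1 = -5)
sqrt(49453 + q(-15)) = sqrt(49453 - 5) = sqrt(49448) = 2*sqrt(12362)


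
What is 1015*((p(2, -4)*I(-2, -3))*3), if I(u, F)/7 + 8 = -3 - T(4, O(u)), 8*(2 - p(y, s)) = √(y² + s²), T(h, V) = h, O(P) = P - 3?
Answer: -639450 + 319725*√5/4 ≈ -4.6072e+5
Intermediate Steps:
O(P) = -3 + P
p(y, s) = 2 - √(s² + y²)/8 (p(y, s) = 2 - √(y² + s²)/8 = 2 - √(s² + y²)/8)
I(u, F) = -105 (I(u, F) = -56 + 7*(-3 - 1*4) = -56 + 7*(-3 - 4) = -56 + 7*(-7) = -56 - 49 = -105)
1015*((p(2, -4)*I(-2, -3))*3) = 1015*(((2 - √((-4)² + 2²)/8)*(-105))*3) = 1015*(((2 - √(16 + 4)/8)*(-105))*3) = 1015*(((2 - √5/4)*(-105))*3) = 1015*((-210 + 105*√5/4)*3) = 1015*(-630 + 315*√5/4) = -639450 + 319725*√5/4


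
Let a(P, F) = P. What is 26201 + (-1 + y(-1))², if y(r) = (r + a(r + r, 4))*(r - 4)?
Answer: 26397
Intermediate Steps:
y(r) = 3*r*(-4 + r) (y(r) = (r + (r + r))*(r - 4) = (r + 2*r)*(-4 + r) = (3*r)*(-4 + r) = 3*r*(-4 + r))
26201 + (-1 + y(-1))² = 26201 + (-1 + 3*(-1)*(-4 - 1))² = 26201 + (-1 + 3*(-1)*(-5))² = 26201 + (-1 + 15)² = 26201 + 14² = 26201 + 196 = 26397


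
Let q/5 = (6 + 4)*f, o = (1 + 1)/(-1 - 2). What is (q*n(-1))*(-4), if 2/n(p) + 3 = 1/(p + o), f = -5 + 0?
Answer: -5000/9 ≈ -555.56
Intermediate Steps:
f = -5
o = -2/3 (o = 2/(-3) = 2*(-1/3) = -2/3 ≈ -0.66667)
n(p) = 2/(-3 + 1/(-2/3 + p)) (n(p) = 2/(-3 + 1/(p - 2/3)) = 2/(-3 + 1/(-2/3 + p)))
q = -250 (q = 5*((6 + 4)*(-5)) = 5*(10*(-5)) = 5*(-50) = -250)
(q*n(-1))*(-4) = -500*(2 - 3*(-1))/(9*(-1 - 1))*(-4) = -500*(2 + 3)/(9*(-2))*(-4) = -500*(-1)*5/(9*2)*(-4) = -250*(-5/9)*(-4) = (1250/9)*(-4) = -5000/9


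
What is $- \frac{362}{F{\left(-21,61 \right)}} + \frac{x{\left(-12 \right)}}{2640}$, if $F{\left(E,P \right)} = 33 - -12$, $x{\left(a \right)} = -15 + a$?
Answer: $- \frac{63793}{7920} \approx -8.0547$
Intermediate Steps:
$F{\left(E,P \right)} = 45$ ($F{\left(E,P \right)} = 33 + 12 = 45$)
$- \frac{362}{F{\left(-21,61 \right)}} + \frac{x{\left(-12 \right)}}{2640} = - \frac{362}{45} + \frac{-15 - 12}{2640} = \left(-362\right) \frac{1}{45} - \frac{9}{880} = - \frac{362}{45} - \frac{9}{880} = - \frac{63793}{7920}$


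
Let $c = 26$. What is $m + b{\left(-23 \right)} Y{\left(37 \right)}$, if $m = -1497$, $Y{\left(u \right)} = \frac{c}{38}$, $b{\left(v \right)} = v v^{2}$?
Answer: $- \frac{186614}{19} \approx -9821.8$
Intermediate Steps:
$b{\left(v \right)} = v^{3}$
$Y{\left(u \right)} = \frac{13}{19}$ ($Y{\left(u \right)} = \frac{26}{38} = 26 \cdot \frac{1}{38} = \frac{13}{19}$)
$m + b{\left(-23 \right)} Y{\left(37 \right)} = -1497 + \left(-23\right)^{3} \cdot \frac{13}{19} = -1497 - \frac{158171}{19} = - \frac{186614}{19}$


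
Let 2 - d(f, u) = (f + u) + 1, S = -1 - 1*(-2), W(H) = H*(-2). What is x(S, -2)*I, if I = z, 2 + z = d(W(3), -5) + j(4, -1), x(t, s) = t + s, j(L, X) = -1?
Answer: -9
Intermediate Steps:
W(H) = -2*H
S = 1 (S = -1 + 2 = 1)
d(f, u) = 1 - f - u (d(f, u) = 2 - ((f + u) + 1) = 2 - (1 + f + u) = 2 + (-1 - f - u) = 1 - f - u)
x(t, s) = s + t
z = 9 (z = -2 + ((1 - (-2)*3 - 1*(-5)) - 1) = -2 + ((1 - 1*(-6) + 5) - 1) = -2 + ((1 + 6 + 5) - 1) = -2 + (12 - 1) = -2 + 11 = 9)
I = 9
x(S, -2)*I = (-2 + 1)*9 = -1*9 = -9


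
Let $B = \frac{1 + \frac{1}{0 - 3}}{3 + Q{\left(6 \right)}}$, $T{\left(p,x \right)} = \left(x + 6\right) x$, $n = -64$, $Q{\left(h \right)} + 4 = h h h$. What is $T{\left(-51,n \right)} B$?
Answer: $\frac{7424}{645} \approx 11.51$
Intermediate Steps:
$Q{\left(h \right)} = -4 + h^{3}$ ($Q{\left(h \right)} = -4 + h h h = -4 + h^{2} h = -4 + h^{3}$)
$T{\left(p,x \right)} = x \left(6 + x\right)$ ($T{\left(p,x \right)} = \left(6 + x\right) x = x \left(6 + x\right)$)
$B = \frac{2}{645}$ ($B = \frac{1 + \frac{1}{0 - 3}}{3 - \left(4 - 6^{3}\right)} = \frac{1 + \frac{1}{-3}}{3 + \left(-4 + 216\right)} = \frac{1 - \frac{1}{3}}{3 + 212} = \frac{2}{3 \cdot 215} = \frac{2}{3} \cdot \frac{1}{215} = \frac{2}{645} \approx 0.0031008$)
$T{\left(-51,n \right)} B = - 64 \left(6 - 64\right) \frac{2}{645} = \left(-64\right) \left(-58\right) \frac{2}{645} = 3712 \cdot \frac{2}{645} = \frac{7424}{645}$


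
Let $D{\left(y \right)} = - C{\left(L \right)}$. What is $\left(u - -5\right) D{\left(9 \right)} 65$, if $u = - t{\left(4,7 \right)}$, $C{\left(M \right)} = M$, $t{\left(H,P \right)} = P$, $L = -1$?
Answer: $-130$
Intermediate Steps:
$u = -7$ ($u = \left(-1\right) 7 = -7$)
$D{\left(y \right)} = 1$ ($D{\left(y \right)} = \left(-1\right) \left(-1\right) = 1$)
$\left(u - -5\right) D{\left(9 \right)} 65 = \left(-7 - -5\right) 1 \cdot 65 = \left(-7 + 5\right) 1 \cdot 65 = \left(-2\right) 1 \cdot 65 = \left(-2\right) 65 = -130$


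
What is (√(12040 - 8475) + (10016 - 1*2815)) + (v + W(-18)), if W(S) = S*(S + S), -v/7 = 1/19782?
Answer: 22181273/2826 + √3565 ≈ 7908.7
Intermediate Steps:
v = -1/2826 (v = -7/19782 = -7*1/19782 = -1/2826 ≈ -0.00035386)
W(S) = 2*S² (W(S) = S*(2*S) = 2*S²)
(√(12040 - 8475) + (10016 - 1*2815)) + (v + W(-18)) = (√(12040 - 8475) + (10016 - 1*2815)) + (-1/2826 + 2*(-18)²) = (√3565 + (10016 - 2815)) + (-1/2826 + 2*324) = (√3565 + 7201) + (-1/2826 + 648) = (7201 + √3565) + 1831247/2826 = 22181273/2826 + √3565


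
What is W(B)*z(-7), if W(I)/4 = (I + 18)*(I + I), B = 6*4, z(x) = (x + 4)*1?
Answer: -24192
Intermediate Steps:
z(x) = 4 + x (z(x) = (4 + x)*1 = 4 + x)
B = 24
W(I) = 8*I*(18 + I) (W(I) = 4*((I + 18)*(I + I)) = 4*((18 + I)*(2*I)) = 4*(2*I*(18 + I)) = 8*I*(18 + I))
W(B)*z(-7) = (8*24*(18 + 24))*(4 - 7) = (8*24*42)*(-3) = 8064*(-3) = -24192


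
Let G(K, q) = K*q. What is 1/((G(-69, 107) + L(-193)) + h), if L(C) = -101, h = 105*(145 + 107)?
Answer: 1/18976 ≈ 5.2698e-5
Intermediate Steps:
h = 26460 (h = 105*252 = 26460)
1/((G(-69, 107) + L(-193)) + h) = 1/((-69*107 - 101) + 26460) = 1/((-7383 - 101) + 26460) = 1/(-7484 + 26460) = 1/18976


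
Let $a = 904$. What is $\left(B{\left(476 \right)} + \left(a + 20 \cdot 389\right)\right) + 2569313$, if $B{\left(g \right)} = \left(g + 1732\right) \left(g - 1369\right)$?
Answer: $606253$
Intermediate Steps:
$B{\left(g \right)} = \left(-1369 + g\right) \left(1732 + g\right)$ ($B{\left(g \right)} = \left(1732 + g\right) \left(-1369 + g\right) = \left(-1369 + g\right) \left(1732 + g\right)$)
$\left(B{\left(476 \right)} + \left(a + 20 \cdot 389\right)\right) + 2569313 = \left(\left(-2371108 + 476^{2} + 363 \cdot 476\right) + \left(904 + 20 \cdot 389\right)\right) + 2569313 = \left(\left(-2371108 + 226576 + 172788\right) + \left(904 + 7780\right)\right) + 2569313 = \left(-1971744 + 8684\right) + 2569313 = -1963060 + 2569313 = 606253$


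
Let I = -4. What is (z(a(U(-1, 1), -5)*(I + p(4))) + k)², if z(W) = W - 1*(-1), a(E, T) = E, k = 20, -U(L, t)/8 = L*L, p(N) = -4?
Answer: 7225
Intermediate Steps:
U(L, t) = -8*L² (U(L, t) = -8*L*L = -8*L²)
z(W) = 1 + W (z(W) = W + 1 = 1 + W)
(z(a(U(-1, 1), -5)*(I + p(4))) + k)² = ((1 + (-8*(-1)²)*(-4 - 4)) + 20)² = ((1 - 8*1*(-8)) + 20)² = ((1 - 8*(-8)) + 20)² = ((1 + 64) + 20)² = (65 + 20)² = 85² = 7225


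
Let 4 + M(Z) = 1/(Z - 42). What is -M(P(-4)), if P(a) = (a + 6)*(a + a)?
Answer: 233/58 ≈ 4.0172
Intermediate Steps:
P(a) = 2*a*(6 + a) (P(a) = (6 + a)*(2*a) = 2*a*(6 + a))
M(Z) = -4 + 1/(-42 + Z) (M(Z) = -4 + 1/(Z - 42) = -4 + 1/(-42 + Z))
-M(P(-4)) = -(169 - 8*(-4)*(6 - 4))/(-42 + 2*(-4)*(6 - 4)) = -(169 - 8*(-4)*2)/(-42 + 2*(-4)*2) = -(169 - 4*(-16))/(-42 - 16) = -(169 + 64)/(-58) = -(-1)*233/58 = -1*(-233/58) = 233/58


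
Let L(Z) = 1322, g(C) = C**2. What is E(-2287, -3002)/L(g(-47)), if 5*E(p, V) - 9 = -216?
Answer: -207/6610 ≈ -0.031316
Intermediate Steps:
E(p, V) = -207/5 (E(p, V) = 9/5 + (1/5)*(-216) = 9/5 - 216/5 = -207/5)
E(-2287, -3002)/L(g(-47)) = -207/5/1322 = -207/5*1/1322 = -207/6610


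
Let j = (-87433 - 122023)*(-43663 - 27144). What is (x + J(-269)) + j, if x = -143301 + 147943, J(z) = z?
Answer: 14830955365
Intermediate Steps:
x = 4642
j = 14830950992 (j = -209456*(-70807) = 14830950992)
(x + J(-269)) + j = (4642 - 269) + 14830950992 = 4373 + 14830950992 = 14830955365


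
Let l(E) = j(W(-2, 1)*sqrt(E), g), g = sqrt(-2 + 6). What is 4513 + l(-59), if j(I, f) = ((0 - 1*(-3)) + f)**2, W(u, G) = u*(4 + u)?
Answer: 4538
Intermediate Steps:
g = 2 (g = sqrt(4) = 2)
j(I, f) = (3 + f)**2 (j(I, f) = ((0 + 3) + f)**2 = (3 + f)**2)
l(E) = 25 (l(E) = (3 + 2)**2 = 5**2 = 25)
4513 + l(-59) = 4513 + 25 = 4538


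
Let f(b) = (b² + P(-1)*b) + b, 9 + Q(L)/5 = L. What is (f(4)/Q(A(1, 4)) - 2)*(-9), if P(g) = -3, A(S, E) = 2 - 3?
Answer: 486/25 ≈ 19.440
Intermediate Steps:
A(S, E) = -1
Q(L) = -45 + 5*L
f(b) = b² - 2*b (f(b) = (b² - 3*b) + b = b² - 2*b)
(f(4)/Q(A(1, 4)) - 2)*(-9) = ((4*(-2 + 4))/(-45 + 5*(-1)) - 2)*(-9) = ((4*2)/(-45 - 5) - 2)*(-9) = (8/(-50) - 2)*(-9) = (8*(-1/50) - 2)*(-9) = (-4/25 - 2)*(-9) = -54/25*(-9) = 486/25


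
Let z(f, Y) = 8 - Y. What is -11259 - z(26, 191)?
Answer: -11076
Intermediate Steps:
-11259 - z(26, 191) = -11259 - (8 - 1*191) = -11259 - (8 - 191) = -11259 - 1*(-183) = -11259 + 183 = -11076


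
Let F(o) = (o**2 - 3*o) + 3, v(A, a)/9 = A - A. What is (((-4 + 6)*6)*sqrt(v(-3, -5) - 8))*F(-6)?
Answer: 1368*I*sqrt(2) ≈ 1934.6*I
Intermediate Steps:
v(A, a) = 0 (v(A, a) = 9*(A - A) = 9*0 = 0)
F(o) = 3 + o**2 - 3*o
(((-4 + 6)*6)*sqrt(v(-3, -5) - 8))*F(-6) = (((-4 + 6)*6)*sqrt(0 - 8))*(3 + (-6)**2 - 3*(-6)) = ((2*6)*sqrt(-8))*(3 + 36 + 18) = (12*(2*I*sqrt(2)))*57 = (24*I*sqrt(2))*57 = 1368*I*sqrt(2)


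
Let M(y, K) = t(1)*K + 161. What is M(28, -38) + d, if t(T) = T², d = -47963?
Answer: -47840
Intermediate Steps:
M(y, K) = 161 + K (M(y, K) = 1²*K + 161 = 1*K + 161 = K + 161 = 161 + K)
M(28, -38) + d = (161 - 38) - 47963 = 123 - 47963 = -47840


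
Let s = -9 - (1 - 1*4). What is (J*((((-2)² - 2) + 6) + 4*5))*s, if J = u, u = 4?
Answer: -672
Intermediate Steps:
J = 4
s = -6 (s = -9 - (1 - 4) = -9 - 1*(-3) = -9 + 3 = -6)
(J*((((-2)² - 2) + 6) + 4*5))*s = (4*((((-2)² - 2) + 6) + 4*5))*(-6) = (4*(((4 - 2) + 6) + 20))*(-6) = (4*((2 + 6) + 20))*(-6) = (4*(8 + 20))*(-6) = (4*28)*(-6) = 112*(-6) = -672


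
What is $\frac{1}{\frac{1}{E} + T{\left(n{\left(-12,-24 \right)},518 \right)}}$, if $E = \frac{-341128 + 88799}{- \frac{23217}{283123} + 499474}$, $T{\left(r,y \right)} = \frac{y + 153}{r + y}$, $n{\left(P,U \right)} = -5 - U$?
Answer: $- \frac{3487577912889}{2545655025208} \approx -1.37$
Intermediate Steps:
$T{\left(r,y \right)} = \frac{153 + y}{r + y}$
$E = - \frac{6494558497}{12855686735}$ ($E = - \frac{252329}{\left(-23217\right) \frac{1}{283123} + 499474} = - \frac{252329}{- \frac{23217}{283123} + 499474} = - \frac{252329}{\frac{141412554085}{283123}} = \left(-252329\right) \frac{283123}{141412554085} = - \frac{6494558497}{12855686735} \approx -0.50519$)
$\frac{1}{\frac{1}{E} + T{\left(n{\left(-12,-24 \right)},518 \right)}} = \frac{1}{\frac{1}{- \frac{6494558497}{12855686735}} + \frac{153 + 518}{\left(-5 - -24\right) + 518}} = \frac{1}{- \frac{12855686735}{6494558497} + \frac{1}{\left(-5 + 24\right) + 518} \cdot 671} = \frac{1}{- \frac{12855686735}{6494558497} + \frac{1}{19 + 518} \cdot 671} = \frac{1}{- \frac{12855686735}{6494558497} + \frac{1}{537} \cdot 671} = \frac{1}{- \frac{12855686735}{6494558497} + \frac{671}{537}} = \frac{1}{- \frac{2545655025208}{3487577912889}} = - \frac{3487577912889}{2545655025208}$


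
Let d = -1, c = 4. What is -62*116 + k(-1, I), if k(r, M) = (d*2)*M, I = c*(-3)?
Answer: -7168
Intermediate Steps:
I = -12 (I = 4*(-3) = -12)
k(r, M) = -2*M (k(r, M) = (-1*2)*M = -2*M)
-62*116 + k(-1, I) = -62*116 - 2*(-12) = -7192 + 24 = -7168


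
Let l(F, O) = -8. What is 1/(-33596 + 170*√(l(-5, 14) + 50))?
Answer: -8399/281869354 - 85*√42/563738708 ≈ -3.0775e-5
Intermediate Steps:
1/(-33596 + 170*√(l(-5, 14) + 50)) = 1/(-33596 + 170*√(-8 + 50)) = 1/(-33596 + 170*√42)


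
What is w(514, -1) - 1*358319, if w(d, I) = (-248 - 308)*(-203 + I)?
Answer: -244895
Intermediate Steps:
w(d, I) = 112868 - 556*I (w(d, I) = -556*(-203 + I) = 112868 - 556*I)
w(514, -1) - 1*358319 = (112868 - 556*(-1)) - 1*358319 = (112868 + 556) - 358319 = 113424 - 358319 = -244895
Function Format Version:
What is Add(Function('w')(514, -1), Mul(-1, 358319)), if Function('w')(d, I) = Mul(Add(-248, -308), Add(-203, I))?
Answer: -244895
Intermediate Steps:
Function('w')(d, I) = Add(112868, Mul(-556, I)) (Function('w')(d, I) = Mul(-556, Add(-203, I)) = Add(112868, Mul(-556, I)))
Add(Function('w')(514, -1), Mul(-1, 358319)) = Add(Add(112868, Mul(-556, -1)), Mul(-1, 358319)) = Add(Add(112868, 556), -358319) = Add(113424, -358319) = -244895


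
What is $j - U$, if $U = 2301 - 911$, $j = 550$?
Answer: $-840$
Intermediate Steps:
$U = 1390$ ($U = 2301 - 911 = 1390$)
$j - U = 550 - 1390 = -840$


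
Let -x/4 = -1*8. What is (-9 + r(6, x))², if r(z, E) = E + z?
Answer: 841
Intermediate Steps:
x = 32 (x = -(-4)*8 = -4*(-8) = 32)
(-9 + r(6, x))² = (-9 + (32 + 6))² = (-9 + 38)² = 29² = 841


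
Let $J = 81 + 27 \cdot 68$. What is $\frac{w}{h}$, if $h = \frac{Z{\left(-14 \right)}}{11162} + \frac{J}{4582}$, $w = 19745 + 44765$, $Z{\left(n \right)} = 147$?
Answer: $\frac{824829440210}{5517777} \approx 1.4949 \cdot 10^{5}$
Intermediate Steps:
$J = 1917$ ($J = 81 + 1836 = 1917$)
$w = 64510$
$h = \frac{5517777}{12786071}$ ($h = \frac{147}{11162} + \frac{1917}{4582} = \frac{5517777}{12786071} \approx 0.43155$)
$\frac{w}{h} = \frac{64510}{\frac{5517777}{12786071}} = 64510 \cdot \frac{12786071}{5517777} = \frac{824829440210}{5517777}$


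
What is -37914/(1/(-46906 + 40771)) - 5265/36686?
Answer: 656403944175/2822 ≈ 2.3260e+8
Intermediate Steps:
-37914/(1/(-46906 + 40771)) - 5265/36686 = -37914/(1/(-6135)) - 5265*1/36686 = -37914/(-1/6135) - 405/2822 = -37914*(-6135) - 405/2822 = 232602390 - 405/2822 = 656403944175/2822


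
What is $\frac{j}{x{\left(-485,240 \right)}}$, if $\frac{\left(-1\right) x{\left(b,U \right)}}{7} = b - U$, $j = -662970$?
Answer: $- \frac{18942}{145} \approx -130.63$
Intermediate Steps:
$x{\left(b,U \right)} = - 7 b + 7 U$ ($x{\left(b,U \right)} = - 7 \left(b - U\right) = - 7 b + 7 U$)
$\frac{j}{x{\left(-485,240 \right)}} = - \frac{662970}{\left(-7\right) \left(-485\right) + 7 \cdot 240} = - \frac{662970}{3395 + 1680} = - \frac{662970}{5075} = \left(-662970\right) \frac{1}{5075} = - \frac{18942}{145}$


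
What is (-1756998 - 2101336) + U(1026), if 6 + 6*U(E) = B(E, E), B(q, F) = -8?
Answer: -11575009/3 ≈ -3.8583e+6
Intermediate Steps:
U(E) = -7/3 (U(E) = -1 + (⅙)*(-8) = -1 - 4/3 = -7/3)
(-1756998 - 2101336) + U(1026) = (-1756998 - 2101336) - 7/3 = -3858334 - 7/3 = -11575009/3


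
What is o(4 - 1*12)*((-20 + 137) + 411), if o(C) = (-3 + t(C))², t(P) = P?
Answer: 63888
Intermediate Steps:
o(C) = (-3 + C)²
o(4 - 1*12)*((-20 + 137) + 411) = (-3 + (4 - 1*12))²*((-20 + 137) + 411) = (-3 + (4 - 12))²*(117 + 411) = (-3 - 8)²*528 = (-11)²*528 = 121*528 = 63888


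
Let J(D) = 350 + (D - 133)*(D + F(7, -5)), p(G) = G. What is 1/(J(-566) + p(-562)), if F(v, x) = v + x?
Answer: 1/394024 ≈ 2.5379e-6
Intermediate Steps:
J(D) = 350 + (-133 + D)*(2 + D) (J(D) = 350 + (D - 133)*(D + (7 - 5)) = 350 + (-133 + D)*(D + 2) = 350 + (-133 + D)*(2 + D))
1/(J(-566) + p(-562)) = 1/((84 + (-566)**2 - 131*(-566)) - 562) = 1/((84 + 320356 + 74146) - 562) = 1/(394586 - 562) = 1/394024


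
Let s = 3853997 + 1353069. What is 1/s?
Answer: 1/5207066 ≈ 1.9205e-7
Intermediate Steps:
s = 5207066
1/s = 1/5207066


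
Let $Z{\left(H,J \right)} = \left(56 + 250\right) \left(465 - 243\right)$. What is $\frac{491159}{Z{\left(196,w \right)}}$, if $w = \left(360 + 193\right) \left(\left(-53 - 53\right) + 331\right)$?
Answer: $\frac{491159}{67932} \approx 7.2302$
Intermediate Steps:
$w = 124425$ ($w = 553 \left(-106 + 331\right) = 553 \cdot 225 = 124425$)
$Z{\left(H,J \right)} = 67932$ ($Z{\left(H,J \right)} = 306 \cdot 222 = 67932$)
$\frac{491159}{Z{\left(196,w \right)}} = \frac{491159}{67932}$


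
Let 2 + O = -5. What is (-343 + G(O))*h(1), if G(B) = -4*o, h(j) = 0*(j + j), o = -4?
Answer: 0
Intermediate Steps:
O = -7 (O = -2 - 5 = -7)
h(j) = 0 (h(j) = 0*(2*j) = 0)
G(B) = 16 (G(B) = -4*(-4) = 16)
(-343 + G(O))*h(1) = (-343 + 16)*0 = -327*0 = 0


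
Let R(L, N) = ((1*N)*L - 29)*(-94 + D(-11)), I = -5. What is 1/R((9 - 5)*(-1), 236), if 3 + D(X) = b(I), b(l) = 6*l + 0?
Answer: 1/123571 ≈ 8.0925e-6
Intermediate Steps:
b(l) = 6*l
D(X) = -33 (D(X) = -3 + 6*(-5) = -3 - 30 = -33)
R(L, N) = 3683 - 127*L*N (R(L, N) = ((1*N)*L - 29)*(-94 - 33) = (N*L - 29)*(-127) = (L*N - 29)*(-127) = (-29 + L*N)*(-127) = 3683 - 127*L*N)
1/R((9 - 5)*(-1), 236) = 1/(3683 - 127*(9 - 5)*(-1)*236) = 1/(3683 - 127*4*(-1)*236) = 1/(3683 - 127*(-4)*236) = 1/(3683 + 119888) = 1/123571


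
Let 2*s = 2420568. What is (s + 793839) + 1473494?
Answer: 3477617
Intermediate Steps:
s = 1210284 (s = (½)*2420568 = 1210284)
(s + 793839) + 1473494 = (1210284 + 793839) + 1473494 = 2004123 + 1473494 = 3477617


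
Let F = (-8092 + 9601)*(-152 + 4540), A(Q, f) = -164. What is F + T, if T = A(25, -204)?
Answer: 6621328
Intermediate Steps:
T = -164
F = 6621492 (F = 1509*4388 = 6621492)
F + T = 6621492 - 164 = 6621328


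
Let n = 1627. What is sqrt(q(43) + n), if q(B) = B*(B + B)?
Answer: 5*sqrt(213) ≈ 72.973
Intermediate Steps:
q(B) = 2*B**2 (q(B) = B*(2*B) = 2*B**2)
sqrt(q(43) + n) = sqrt(2*43**2 + 1627) = sqrt(2*1849 + 1627) = sqrt(3698 + 1627) = sqrt(5325) = 5*sqrt(213)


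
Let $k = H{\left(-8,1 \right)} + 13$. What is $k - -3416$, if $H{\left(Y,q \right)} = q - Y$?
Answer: $3438$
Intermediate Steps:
$k = 22$ ($k = \left(1 - -8\right) + 13 = \left(1 + 8\right) + 13 = 9 + 13 = 22$)
$k - -3416 = 22 - -3416 = 22 + 3416 = 3438$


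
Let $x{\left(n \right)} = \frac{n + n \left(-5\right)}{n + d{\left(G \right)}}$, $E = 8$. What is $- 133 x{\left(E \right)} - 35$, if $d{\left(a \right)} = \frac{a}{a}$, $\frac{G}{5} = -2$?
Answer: $\frac{3941}{9} \approx 437.89$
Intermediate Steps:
$G = -10$ ($G = 5 \left(-2\right) = -10$)
$d{\left(a \right)} = 1$
$x{\left(n \right)} = - \frac{4 n}{1 + n}$ ($x{\left(n \right)} = \frac{n + n \left(-5\right)}{n + 1} = \frac{n - 5 n}{1 + n} = \frac{\left(-4\right) n}{1 + n} = - \frac{4 n}{1 + n}$)
$- 133 x{\left(E \right)} - 35 = - 133 \left(\left(-4\right) 8 \frac{1}{1 + 8}\right) - 35 = - 133 \left(\left(-4\right) 8 \cdot \frac{1}{9}\right) - 35 = \left(-133\right) \left(- \frac{32}{9}\right) - 35 = \frac{4256}{9} - 35 = \frac{3941}{9}$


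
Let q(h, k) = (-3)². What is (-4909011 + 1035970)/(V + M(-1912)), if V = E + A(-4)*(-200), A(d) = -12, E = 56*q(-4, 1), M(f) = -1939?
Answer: -3873041/965 ≈ -4013.5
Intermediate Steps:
q(h, k) = 9
E = 504 (E = 56*9 = 504)
V = 2904 (V = 504 - 12*(-200) = 504 + 2400 = 2904)
(-4909011 + 1035970)/(V + M(-1912)) = (-4909011 + 1035970)/(2904 - 1939) = -3873041/965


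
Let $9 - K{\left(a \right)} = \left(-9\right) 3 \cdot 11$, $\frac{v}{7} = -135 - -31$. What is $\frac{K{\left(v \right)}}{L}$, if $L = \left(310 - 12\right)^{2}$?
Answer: $\frac{153}{44402} \approx 0.0034458$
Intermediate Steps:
$L = 88804$ ($L = 298^{2} = 88804$)
$v = -728$ ($v = 7 \left(-135 - -31\right) = 7 \left(-135 + 31\right) = 7 \left(-104\right) = -728$)
$K{\left(a \right)} = 306$ ($K{\left(a \right)} = 9 - \left(-9\right) 3 \cdot 11 = 9 - \left(-27\right) 11 = 9 - -297 = 9 + 297 = 306$)
$\frac{K{\left(v \right)}}{L} = \frac{306}{88804} = 306 \cdot \frac{1}{88804} = \frac{153}{44402}$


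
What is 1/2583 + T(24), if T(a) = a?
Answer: 61993/2583 ≈ 24.000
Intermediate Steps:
1/2583 + T(24) = 1/2583 + 24 = 61993/2583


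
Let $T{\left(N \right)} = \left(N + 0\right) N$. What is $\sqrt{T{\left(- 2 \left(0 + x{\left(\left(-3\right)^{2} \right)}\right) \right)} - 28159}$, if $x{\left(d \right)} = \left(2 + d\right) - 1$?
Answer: $i \sqrt{27759} \approx 166.61 i$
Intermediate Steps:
$x{\left(d \right)} = 1 + d$
$T{\left(N \right)} = N^{2}$ ($T{\left(N \right)} = N N = N^{2}$)
$\sqrt{T{\left(- 2 \left(0 + x{\left(\left(-3\right)^{2} \right)}\right) \right)} - 28159} = \sqrt{\left(- 2 \left(0 + \left(1 + \left(-3\right)^{2}\right)\right)\right)^{2} - 28159} = \sqrt{\left(- 2 \left(0 + \left(1 + 9\right)\right)\right)^{2} - 28159} = \sqrt{\left(- 2 \left(0 + 10\right)\right)^{2} - 28159} = \sqrt{\left(\left(-2\right) 10\right)^{2} - 28159} = \sqrt{\left(-20\right)^{2} - 28159} = \sqrt{400 - 28159} = \sqrt{-27759} = i \sqrt{27759}$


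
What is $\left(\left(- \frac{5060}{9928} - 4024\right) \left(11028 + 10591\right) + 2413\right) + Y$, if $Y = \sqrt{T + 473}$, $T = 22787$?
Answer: $- \frac{215942591561}{2482} + 2 \sqrt{5815} \approx -8.7003 \cdot 10^{7}$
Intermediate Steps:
$Y = 2 \sqrt{5815}$ ($Y = \sqrt{22787 + 473} = \sqrt{23260} = 2 \sqrt{5815} \approx 152.51$)
$\left(\left(- \frac{5060}{9928} - 4024\right) \left(11028 + 10591\right) + 2413\right) + Y = \left(\left(- \frac{5060}{9928} - 4024\right) \left(11028 + 10591\right) + 2413\right) + 2 \sqrt{5815} = \left(\left(\left(-5060\right) \frac{1}{9928} - 4024\right) 21619 + 2413\right) + 2 \sqrt{5815} = \left(\left(- \frac{1265}{2482} - 4024\right) 21619 + 2413\right) + 2 \sqrt{5815} = \left(\left(- \frac{9988833}{2482}\right) 21619 + 2413\right) + 2 \sqrt{5815} = \left(- \frac{215948580627}{2482} + 2413\right) + 2 \sqrt{5815} = - \frac{215942591561}{2482} + 2 \sqrt{5815}$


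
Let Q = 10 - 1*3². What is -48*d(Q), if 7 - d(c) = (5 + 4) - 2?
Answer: 0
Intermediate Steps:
Q = 1 (Q = 10 - 1*9 = 10 - 9 = 1)
d(c) = 0 (d(c) = 7 - ((5 + 4) - 2) = 7 - (9 - 2) = 7 - 1*7 = 7 - 7 = 0)
-48*d(Q) = -48*0 = 0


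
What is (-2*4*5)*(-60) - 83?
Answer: 2317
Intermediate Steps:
(-2*4*5)*(-60) - 83 = -8*5*(-60) - 83 = -40*(-60) - 83 = 2400 - 83 = 2317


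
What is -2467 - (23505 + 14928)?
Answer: -40900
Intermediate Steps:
-2467 - (23505 + 14928) = -2467 - 1*38433 = -2467 - 38433 = -40900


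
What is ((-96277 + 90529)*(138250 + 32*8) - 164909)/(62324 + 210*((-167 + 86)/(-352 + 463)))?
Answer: -29463003689/2300318 ≈ -12808.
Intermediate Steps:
((-96277 + 90529)*(138250 + 32*8) - 164909)/(62324 + 210*((-167 + 86)/(-352 + 463))) = (-5748*(138250 + 256) - 164909)/(62324 + 210*(-81/111)) = (-5748*138506 - 164909)/(62324 + 210*(-81*1/111)) = (-796132488 - 164909)/(62324 + 210*(-27/37)) = -796297397/(62324 - 5670/37) = -796297397/2300318/37 = -796297397*37/2300318 = -29463003689/2300318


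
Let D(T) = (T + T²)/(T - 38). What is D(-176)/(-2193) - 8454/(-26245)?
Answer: 2387912554/6158415495 ≈ 0.38775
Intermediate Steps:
D(T) = (T + T²)/(-38 + T)
D(-176)/(-2193) - 8454/(-26245) = -176*(1 - 176)/(-38 - 176)/(-2193) - 8454/(-26245) = -176*(-175)/(-214)*(-1/2193) - 8454*(-1/26245) = -176*(-1/214)*(-175)*(-1/2193) + 8454/26245 = -15400/107*(-1/2193) + 8454/26245 = 15400/234651 + 8454/26245 = 2387912554/6158415495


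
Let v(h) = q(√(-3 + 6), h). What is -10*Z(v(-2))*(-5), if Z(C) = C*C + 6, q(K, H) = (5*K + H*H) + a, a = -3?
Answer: 4100 + 500*√3 ≈ 4966.0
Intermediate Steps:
q(K, H) = -3 + H² + 5*K (q(K, H) = (5*K + H*H) - 3 = (5*K + H²) - 3 = (H² + 5*K) - 3 = -3 + H² + 5*K)
v(h) = -3 + h² + 5*√3 (v(h) = -3 + h² + 5*√(-3 + 6) = -3 + h² + 5*√3)
Z(C) = 6 + C² (Z(C) = C² + 6 = 6 + C²)
-10*Z(v(-2))*(-5) = -10*(6 + (-3 + (-2)² + 5*√3)²)*(-5) = -10*(6 + (-3 + 4 + 5*√3)²)*(-5) = -10*(6 + (1 + 5*√3)²)*(-5) = (-60 - 10*(1 + 5*√3)²)*(-5) = 300 + 50*(1 + 5*√3)²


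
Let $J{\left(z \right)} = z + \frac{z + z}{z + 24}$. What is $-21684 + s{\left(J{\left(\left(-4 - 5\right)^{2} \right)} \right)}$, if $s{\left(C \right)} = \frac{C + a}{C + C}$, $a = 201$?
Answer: $- \frac{20880038}{963} \approx -21682.0$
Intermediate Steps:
$J{\left(z \right)} = z + \frac{2 z}{24 + z}$
$s{\left(C \right)} = \frac{201 + C}{2 C}$ ($s{\left(C \right)} = \frac{C + 201}{C + C} = \frac{201 + C}{2 C}$)
$-21684 + s{\left(J{\left(\left(-4 - 5\right)^{2} \right)} \right)} = -21684 + \frac{201 + \frac{\left(-4 - 5\right)^{2} \left(26 + \left(-4 - 5\right)^{2}\right)}{24 + \left(-4 - 5\right)^{2}}}{2 \frac{\left(-4 - 5\right)^{2} \left(26 + \left(-4 - 5\right)^{2}\right)}{24 + \left(-4 - 5\right)^{2}}} = -21684 + \frac{201 + \frac{\left(-9\right)^{2} \left(26 + \left(-9\right)^{2}\right)}{24 + \left(-9\right)^{2}}}{2 \frac{\left(-9\right)^{2} \left(26 + \left(-9\right)^{2}\right)}{24 + \left(-9\right)^{2}}} = -21684 + \frac{201 + \frac{81 \left(26 + 81\right)}{24 + 81}}{2 \frac{81 \left(26 + 81\right)}{24 + 81}} = -21684 + \frac{201 + 81 \cdot \frac{1}{105} \cdot 107}{2 \cdot 81 \cdot \frac{1}{105} \cdot 107} = -21684 + \frac{201 + \frac{2889}{35}}{2 \cdot \frac{2889}{35}} = -21684 + \frac{1}{2} \cdot \frac{35}{2889} \cdot \frac{9924}{35} = -21684 + \frac{1654}{963} = - \frac{20880038}{963}$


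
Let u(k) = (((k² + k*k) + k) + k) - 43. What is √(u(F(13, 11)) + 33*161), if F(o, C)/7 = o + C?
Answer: √62054 ≈ 249.11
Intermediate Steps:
F(o, C) = 7*C + 7*o (F(o, C) = 7*(o + C) = 7*(C + o) = 7*C + 7*o)
u(k) = -43 + 2*k + 2*k² (u(k) = (((k² + k²) + k) + k) - 43 = ((2*k² + k) + k) - 43 = ((k + 2*k²) + k) - 43 = (2*k + 2*k²) - 43 = -43 + 2*k + 2*k²)
√(u(F(13, 11)) + 33*161) = √((-43 + 2*(7*11 + 7*13) + 2*(7*11 + 7*13)²) + 33*161) = √((-43 + 2*(77 + 91) + 2*(77 + 91)²) + 5313) = √((-43 + 2*168 + 2*168²) + 5313) = √((-43 + 336 + 2*28224) + 5313) = √((-43 + 336 + 56448) + 5313) = √(56741 + 5313) = √62054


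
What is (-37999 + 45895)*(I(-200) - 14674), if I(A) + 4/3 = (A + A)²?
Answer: 1147483568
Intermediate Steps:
I(A) = -4/3 + 4*A² (I(A) = -4/3 + (A + A)² = -4/3 + (2*A)² = -4/3 + 4*A²)
(-37999 + 45895)*(I(-200) - 14674) = (-37999 + 45895)*((-4/3 + 4*(-200)²) - 14674) = 7896*((-4/3 + 4*40000) - 14674) = 7896*((-4/3 + 160000) - 14674) = 7896*(479996/3 - 14674) = 7896*(435974/3) = 1147483568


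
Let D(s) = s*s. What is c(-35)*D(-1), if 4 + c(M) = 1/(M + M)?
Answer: -281/70 ≈ -4.0143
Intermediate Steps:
c(M) = -4 + 1/(2*M) (c(M) = -4 + 1/(M + M) = -4 + 1/(2*M))
D(s) = s²
c(-35)*D(-1) = (-4 + (½)/(-35))*(-1)² = (-4 + (½)*(-1/35))*1 = (-4 - 1/70)*1 = -281/70*1 = -281/70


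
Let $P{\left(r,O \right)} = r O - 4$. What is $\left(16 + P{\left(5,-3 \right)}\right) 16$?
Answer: $-48$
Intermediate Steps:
$P{\left(r,O \right)} = -4 + O r$ ($P{\left(r,O \right)} = O r - 4 = -4 + O r$)
$\left(16 + P{\left(5,-3 \right)}\right) 16 = \left(16 - 19\right) 16 = \left(-3\right) 16 = -48$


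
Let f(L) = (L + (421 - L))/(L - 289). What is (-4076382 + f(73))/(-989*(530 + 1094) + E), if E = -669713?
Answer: 880498933/491583384 ≈ 1.7911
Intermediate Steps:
f(L) = 421/(-289 + L)
(-4076382 + f(73))/(-989*(530 + 1094) + E) = (-4076382 + 421/(-289 + 73))/(-989*(530 + 1094) - 669713) = (-4076382 + 421/(-216))/(-989*1624 - 669713) = (-4076382 + 421*(-1/216))/(-1606136 - 669713) = (-4076382 - 421/216)/(-2275849) = -880498933/216*(-1/2275849) = 880498933/491583384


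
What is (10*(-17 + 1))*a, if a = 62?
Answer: -9920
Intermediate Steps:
(10*(-17 + 1))*a = (10*(-17 + 1))*62 = (10*(-16))*62 = -160*62 = -9920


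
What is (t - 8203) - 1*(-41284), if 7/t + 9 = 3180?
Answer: 14985694/453 ≈ 33081.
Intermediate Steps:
t = 1/453 (t = 7/(-9 + 3180) = 7/3171 = 7*(1/3171) = 1/453 ≈ 0.0022075)
(t - 8203) - 1*(-41284) = (1/453 - 8203) - 1*(-41284) = -3715958/453 + 41284 = 14985694/453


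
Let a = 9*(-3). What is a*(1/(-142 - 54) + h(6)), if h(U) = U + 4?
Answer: -52893/196 ≈ -269.86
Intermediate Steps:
a = -27
h(U) = 4 + U
a*(1/(-142 - 54) + h(6)) = -27*(1/(-142 - 54) + (4 + 6)) = -27*(1/(-196) + 10) = -27*(-1/196 + 10) = -27*1959/196 = -52893/196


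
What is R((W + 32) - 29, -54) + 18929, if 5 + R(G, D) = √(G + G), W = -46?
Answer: 18924 + I*√86 ≈ 18924.0 + 9.2736*I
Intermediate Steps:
R(G, D) = -5 + √2*√G (R(G, D) = -5 + √(G + G) = -5 + √(2*G) = -5 + √2*√G)
R((W + 32) - 29, -54) + 18929 = (-5 + √2*√((-46 + 32) - 29)) + 18929 = (-5 + √2*√(-14 - 29)) + 18929 = (-5 + √2*√(-43)) + 18929 = (-5 + √2*(I*√43)) + 18929 = (-5 + I*√86) + 18929 = 18924 + I*√86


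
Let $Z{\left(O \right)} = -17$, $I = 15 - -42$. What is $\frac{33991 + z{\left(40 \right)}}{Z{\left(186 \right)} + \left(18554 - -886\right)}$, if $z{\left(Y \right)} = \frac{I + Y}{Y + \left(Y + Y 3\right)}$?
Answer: $\frac{6798297}{3884600} \approx 1.7501$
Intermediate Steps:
$I = 57$ ($I = 15 + 42 = 57$)
$z{\left(Y \right)} = \frac{57 + Y}{5 Y}$ ($z{\left(Y \right)} = \frac{57 + Y}{Y + \left(Y + Y 3\right)} = \frac{57 + Y}{Y + \left(Y + 3 Y\right)} = \frac{57 + Y}{Y + 4 Y} = \frac{57 + Y}{5 Y}$)
$\frac{33991 + z{\left(40 \right)}}{Z{\left(186 \right)} + \left(18554 - -886\right)} = \frac{33991 + \frac{57 + 40}{5 \cdot 40}}{-17 + \left(18554 - -886\right)} = \frac{33991 + \frac{1}{5} \cdot \frac{1}{40} \cdot 97}{-17 + \left(18554 + 886\right)} = \frac{33991 + \frac{97}{200}}{-17 + 19440} = \frac{6798297}{200 \cdot 19423} = \frac{6798297}{200} \cdot \frac{1}{19423} = \frac{6798297}{3884600}$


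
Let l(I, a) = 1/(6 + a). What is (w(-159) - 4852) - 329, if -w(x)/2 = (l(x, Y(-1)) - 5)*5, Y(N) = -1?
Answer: -5133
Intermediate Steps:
w(x) = 48 (w(x) = -2*(1/(6 - 1) - 5)*5 = -2*(1/5 - 5)*5 = -2*(⅕ - 5)*5 = -(-48)*5/5 = -2*(-24) = 48)
(w(-159) - 4852) - 329 = (48 - 4852) - 329 = -4804 - 329 = -5133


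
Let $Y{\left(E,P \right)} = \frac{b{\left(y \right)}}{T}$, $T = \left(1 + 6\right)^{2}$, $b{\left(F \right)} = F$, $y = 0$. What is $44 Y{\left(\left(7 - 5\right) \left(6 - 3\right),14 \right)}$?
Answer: $0$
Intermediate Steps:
$T = 49$ ($T = 7^{2} = 49$)
$Y{\left(E,P \right)} = 0$ ($Y{\left(E,P \right)} = \frac{0}{49} = 0 \cdot \frac{1}{49} = 0$)
$44 Y{\left(\left(7 - 5\right) \left(6 - 3\right),14 \right)} = 44 \cdot 0 = 0$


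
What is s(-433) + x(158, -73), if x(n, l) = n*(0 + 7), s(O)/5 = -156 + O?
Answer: -1839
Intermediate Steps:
s(O) = -780 + 5*O (s(O) = 5*(-156 + O) = -780 + 5*O)
x(n, l) = 7*n (x(n, l) = n*7 = 7*n)
s(-433) + x(158, -73) = (-780 + 5*(-433)) + 7*158 = (-780 - 2165) + 1106 = -2945 + 1106 = -1839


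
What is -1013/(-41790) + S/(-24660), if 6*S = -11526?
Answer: 3508639/34351380 ≈ 0.10214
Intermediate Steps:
S = -1921 (S = (⅙)*(-11526) = -1921)
-1013/(-41790) + S/(-24660) = -1013/(-41790) - 1921/(-24660) = -1013*(-1/41790) - 1921*(-1/24660) = 1013/41790 + 1921/24660 = 3508639/34351380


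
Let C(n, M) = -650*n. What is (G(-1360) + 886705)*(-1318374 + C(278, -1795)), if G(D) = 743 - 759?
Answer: -1329212425986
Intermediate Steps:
G(D) = -16
(G(-1360) + 886705)*(-1318374 + C(278, -1795)) = (-16 + 886705)*(-1318374 - 650*278) = 886689*(-1318374 - 180700) = 886689*(-1499074) = -1329212425986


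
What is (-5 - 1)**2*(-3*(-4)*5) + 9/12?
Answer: 8643/4 ≈ 2160.8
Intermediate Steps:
(-5 - 1)**2*(-3*(-4)*5) + 9/12 = (-6)**2*(12*5) + 9*(1/12) = 36*60 + 3/4 = 2160 + 3/4 = 8643/4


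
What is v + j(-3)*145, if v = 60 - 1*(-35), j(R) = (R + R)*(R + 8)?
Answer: -4255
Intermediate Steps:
j(R) = 2*R*(8 + R) (j(R) = (2*R)*(8 + R) = 2*R*(8 + R))
v = 95 (v = 60 + 35 = 95)
v + j(-3)*145 = 95 + (2*(-3)*(8 - 3))*145 = 95 + (2*(-3)*5)*145 = 95 - 30*145 = 95 - 4350 = -4255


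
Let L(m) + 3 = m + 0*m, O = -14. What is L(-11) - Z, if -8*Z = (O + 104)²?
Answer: 1997/2 ≈ 998.50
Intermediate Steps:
L(m) = -3 + m (L(m) = -3 + (m + 0*m) = -3 + (m + 0) = -3 + m)
Z = -2025/2 (Z = -(-14 + 104)²/8 = -⅛*90² = -⅛*8100 = -2025/2 ≈ -1012.5)
L(-11) - Z = (-3 - 11) - 1*(-2025/2) = -14 + 2025/2 = 1997/2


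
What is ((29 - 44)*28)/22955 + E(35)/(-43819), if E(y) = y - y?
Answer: -84/4591 ≈ -0.018297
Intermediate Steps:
E(y) = 0
((29 - 44)*28)/22955 + E(35)/(-43819) = ((29 - 44)*28)/22955 + 0/(-43819) = -15*28*(1/22955) + 0*(-1/43819) = -420*1/22955 + 0 = -84/4591 + 0 = -84/4591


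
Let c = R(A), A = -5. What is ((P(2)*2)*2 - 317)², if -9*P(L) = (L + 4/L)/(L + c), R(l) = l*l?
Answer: 5936240209/59049 ≈ 1.0053e+5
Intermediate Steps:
R(l) = l²
c = 25 (c = (-5)² = 25)
P(L) = -(L + 4/L)/(9*(25 + L)) (P(L) = -(L + 4/L)/(9*(L + 25)) = -(L + 4/L)/(9*(25 + L)))
((P(2)*2)*2 - 317)² = ((((⅑)*(-4 - 1*2²)/(2*(25 + 2)))*2)*2 - 317)² = ((((⅑)*(½)*(-4 - 1*4)/27)*2)*2 - 317)² = ((((⅑)*(½)*(1/27)*(-4 - 4))*2)*2 - 317)² = ((((⅑)*(½)*(1/27)*(-8))*2)*2 - 317)² = (-4/243*2*2 - 317)² = (-8/243*2 - 317)² = (-16/243 - 317)² = (-77047/243)² = 5936240209/59049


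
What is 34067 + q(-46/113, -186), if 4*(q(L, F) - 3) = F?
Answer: 68047/2 ≈ 34024.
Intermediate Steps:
q(L, F) = 3 + F/4
34067 + q(-46/113, -186) = 34067 + (3 + (1/4)*(-186)) = 34067 + (3 - 93/2) = 34067 - 87/2 = 68047/2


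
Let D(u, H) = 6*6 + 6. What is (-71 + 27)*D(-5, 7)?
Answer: -1848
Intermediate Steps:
D(u, H) = 42 (D(u, H) = 36 + 6 = 42)
(-71 + 27)*D(-5, 7) = (-71 + 27)*42 = -44*42 = -1848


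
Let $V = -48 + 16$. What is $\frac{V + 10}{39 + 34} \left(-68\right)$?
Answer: $\frac{1496}{73} \approx 20.493$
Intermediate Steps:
$V = -32$
$\frac{V + 10}{39 + 34} \left(-68\right) = \frac{-32 + 10}{39 + 34} \left(-68\right) = - \frac{22}{73} \left(-68\right) = \left(-22\right) \frac{1}{73} \left(-68\right) = \left(- \frac{22}{73}\right) \left(-68\right) = \frac{1496}{73}$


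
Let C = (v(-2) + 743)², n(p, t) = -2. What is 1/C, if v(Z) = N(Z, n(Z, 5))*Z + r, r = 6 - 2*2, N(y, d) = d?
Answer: 1/561001 ≈ 1.7825e-6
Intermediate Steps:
r = 2 (r = 6 - 1*4 = 6 - 4 = 2)
v(Z) = 2 - 2*Z (v(Z) = -2*Z + 2 = 2 - 2*Z)
C = 561001 (C = ((2 - 2*(-2)) + 743)² = ((2 + 4) + 743)² = (6 + 743)² = 749² = 561001)
1/C = 1/561001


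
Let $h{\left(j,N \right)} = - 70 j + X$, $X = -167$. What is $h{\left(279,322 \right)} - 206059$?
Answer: $-225756$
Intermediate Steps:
$h{\left(j,N \right)} = -167 - 70 j$ ($h{\left(j,N \right)} = - 70 j - 167 = -167 - 70 j$)
$h{\left(279,322 \right)} - 206059 = \left(-167 - 19530\right) - 206059 = -19697 - 206059 = -225756$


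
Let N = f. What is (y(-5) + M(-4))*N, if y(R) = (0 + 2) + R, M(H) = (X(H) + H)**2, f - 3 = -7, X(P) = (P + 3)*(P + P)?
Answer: -52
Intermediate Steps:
X(P) = 2*P*(3 + P) (X(P) = (3 + P)*(2*P) = 2*P*(3 + P))
f = -4 (f = 3 - 7 = -4)
N = -4
M(H) = (H + 2*H*(3 + H))**2 (M(H) = (2*H*(3 + H) + H)**2 = (H + 2*H*(3 + H))**2)
y(R) = 2 + R
(y(-5) + M(-4))*N = ((2 - 5) + (-4)**2*(7 + 2*(-4))**2)*(-4) = (-3 + 16*(7 - 8)**2)*(-4) = (-3 + 16*(-1)**2)*(-4) = (-3 + 16*1)*(-4) = (-3 + 16)*(-4) = 13*(-4) = -52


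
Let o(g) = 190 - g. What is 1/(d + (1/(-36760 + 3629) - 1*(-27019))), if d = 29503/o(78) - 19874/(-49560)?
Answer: 469134960/12799324960979 ≈ 3.6653e-5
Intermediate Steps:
d = 26149903/99120 (d = 29503/(190 - 1*78) - 19874/(-49560) = 29503/(190 - 78) - 19874*(-1/49560) = 29503/112 + 9937/24780 = 26149903/99120 ≈ 263.82)
1/(d + (1/(-36760 + 3629) - 1*(-27019))) = 1/(26149903/99120 + (1/(-36760 + 3629) - 1*(-27019))) = 1/(26149903/99120 + (1/(-33131) + 27019)) = 1/(26149903/99120 + (-1/33131 + 27019)) = 1/(26149903/99120 + 895166488/33131) = 1/(12799324960979/469134960) = 469134960/12799324960979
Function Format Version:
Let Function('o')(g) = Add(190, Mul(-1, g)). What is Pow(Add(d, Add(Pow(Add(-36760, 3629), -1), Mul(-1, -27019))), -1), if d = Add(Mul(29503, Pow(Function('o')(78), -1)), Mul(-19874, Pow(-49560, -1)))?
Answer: Rational(469134960, 12799324960979) ≈ 3.6653e-5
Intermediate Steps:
d = Rational(26149903, 99120) (d = Add(Mul(29503, Pow(Add(190, Mul(-1, 78)), -1)), Mul(-19874, Pow(-49560, -1))) = Add(Mul(29503, Pow(Add(190, -78), -1)), Mul(-19874, Rational(-1, 49560))) = Add(Mul(29503, Pow(112, -1)), Rational(9937, 24780)) = Add(Mul(29503, Rational(1, 112)), Rational(9937, 24780)) = Add(Rational(29503, 112), Rational(9937, 24780)) = Rational(26149903, 99120) ≈ 263.82)
Pow(Add(d, Add(Pow(Add(-36760, 3629), -1), Mul(-1, -27019))), -1) = Pow(Add(Rational(26149903, 99120), Add(Pow(Add(-36760, 3629), -1), Mul(-1, -27019))), -1) = Pow(Add(Rational(26149903, 99120), Add(Pow(-33131, -1), 27019)), -1) = Pow(Add(Rational(26149903, 99120), Add(Rational(-1, 33131), 27019)), -1) = Pow(Add(Rational(26149903, 99120), Rational(895166488, 33131)), -1) = Pow(Rational(12799324960979, 469134960), -1) = Rational(469134960, 12799324960979)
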